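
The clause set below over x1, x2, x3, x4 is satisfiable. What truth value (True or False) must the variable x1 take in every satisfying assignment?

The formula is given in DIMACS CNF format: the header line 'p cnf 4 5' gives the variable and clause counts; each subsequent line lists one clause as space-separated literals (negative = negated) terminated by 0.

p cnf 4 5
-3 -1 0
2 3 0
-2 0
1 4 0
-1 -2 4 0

Suppose x1 = True.
The clause (¬x3) is unit, so x3 = False.
The clause (x2) is unit, so x2 = True.
That conflicts with the unit clause (¬x2).
So every satisfying assignment has x1 = False.

False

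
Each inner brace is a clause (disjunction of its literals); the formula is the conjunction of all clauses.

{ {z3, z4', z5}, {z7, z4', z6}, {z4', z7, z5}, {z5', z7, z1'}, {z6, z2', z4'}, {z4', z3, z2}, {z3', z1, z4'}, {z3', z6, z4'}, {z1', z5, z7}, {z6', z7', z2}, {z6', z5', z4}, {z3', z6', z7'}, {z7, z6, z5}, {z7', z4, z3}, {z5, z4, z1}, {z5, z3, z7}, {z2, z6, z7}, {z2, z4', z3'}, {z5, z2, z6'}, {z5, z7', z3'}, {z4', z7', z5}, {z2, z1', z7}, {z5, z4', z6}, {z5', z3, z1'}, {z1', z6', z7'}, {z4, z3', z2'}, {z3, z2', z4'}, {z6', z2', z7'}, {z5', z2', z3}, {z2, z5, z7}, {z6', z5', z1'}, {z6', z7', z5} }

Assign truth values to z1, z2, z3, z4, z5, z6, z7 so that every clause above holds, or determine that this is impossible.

z1 ↦ 1; z2 ↦ 0; z3 ↦ 1; z4 ↦ 0; z5 ↦ 1; z6 ↦ 0; z7 ↦ 1

Branch on z3: set z3 = 1.
Branch on z1: set z1 = 1.
Branch on z5: set z5 = 1.
(z7) alone gives z7 = 1.
(z6') alone gives z6 = 0.
(z4') alone gives z4 = 0.
(z2') alone gives z2 = 0.
Every clause now holds.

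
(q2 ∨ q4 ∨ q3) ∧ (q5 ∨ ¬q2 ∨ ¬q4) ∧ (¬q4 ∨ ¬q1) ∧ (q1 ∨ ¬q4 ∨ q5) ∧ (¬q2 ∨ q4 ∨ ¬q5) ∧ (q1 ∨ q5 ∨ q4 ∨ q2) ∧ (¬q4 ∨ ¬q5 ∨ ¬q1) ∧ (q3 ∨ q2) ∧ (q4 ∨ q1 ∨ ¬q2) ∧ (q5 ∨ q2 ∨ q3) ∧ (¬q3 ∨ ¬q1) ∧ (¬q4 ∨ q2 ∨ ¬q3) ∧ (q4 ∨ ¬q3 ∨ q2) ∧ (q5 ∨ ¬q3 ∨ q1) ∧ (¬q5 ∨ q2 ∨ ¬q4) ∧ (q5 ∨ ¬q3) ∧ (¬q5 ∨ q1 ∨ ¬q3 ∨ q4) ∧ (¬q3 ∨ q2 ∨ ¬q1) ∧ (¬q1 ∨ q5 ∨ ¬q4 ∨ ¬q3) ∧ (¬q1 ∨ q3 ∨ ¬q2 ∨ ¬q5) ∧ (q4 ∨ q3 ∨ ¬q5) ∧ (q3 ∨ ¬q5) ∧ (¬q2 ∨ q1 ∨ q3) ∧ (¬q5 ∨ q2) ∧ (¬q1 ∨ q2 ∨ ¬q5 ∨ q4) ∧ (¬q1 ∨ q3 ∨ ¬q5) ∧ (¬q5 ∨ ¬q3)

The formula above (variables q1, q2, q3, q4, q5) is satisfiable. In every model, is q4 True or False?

False

Suppose q4 = True.
(¬q1) alone gives q1 = False.
(q5) alone gives q5 = True.
(q2) alone gives q2 = True.
(q3) alone gives q3 = True.
That conflicts with the unit clause (¬q3).
So every satisfying assignment has q4 = False.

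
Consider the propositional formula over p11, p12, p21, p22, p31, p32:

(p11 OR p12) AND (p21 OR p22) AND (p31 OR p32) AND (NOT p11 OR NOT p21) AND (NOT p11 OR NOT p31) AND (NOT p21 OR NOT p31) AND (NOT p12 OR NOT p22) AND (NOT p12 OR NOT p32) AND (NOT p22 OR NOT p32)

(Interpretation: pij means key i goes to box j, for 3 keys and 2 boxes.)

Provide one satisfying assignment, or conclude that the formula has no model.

UNSATISFIABLE

Case p11 = true:
The clause (NOT p21) is unit, so p21 = false.
The clause (p22) is unit, so p22 = true.
The clause (NOT p31) is unit, so p31 = false.
The clause (p32) is unit, so p32 = true.
But (NOT p32) is also a unit clause — contradiction.
Backtrack on p11: now try p11 = false.
The clause (p12) is unit, so p12 = true.
The clause (NOT p22) is unit, so p22 = false.
The clause (p21) is unit, so p21 = true.
The clause (NOT p31) is unit, so p31 = false.
The clause (p32) is unit, so p32 = true.
But (NOT p32) is also a unit clause — contradiction.
Both values of p11 lead to a conflict.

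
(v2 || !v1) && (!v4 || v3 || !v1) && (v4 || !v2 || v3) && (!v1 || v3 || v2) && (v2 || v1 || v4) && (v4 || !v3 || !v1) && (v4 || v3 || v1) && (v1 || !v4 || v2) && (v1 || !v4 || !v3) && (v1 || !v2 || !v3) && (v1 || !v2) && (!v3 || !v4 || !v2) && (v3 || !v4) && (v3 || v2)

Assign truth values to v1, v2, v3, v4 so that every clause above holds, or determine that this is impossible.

Case v2 = true:
(v1) alone gives v1 = true.
Case v4 = false:
(v3) alone gives v3 = true.
Now (!v3) is unsatisfied and unit — conflict.
Backtrack on v4: now try v4 = true.
(v3) alone gives v3 = true.
Now (!v3) is unsatisfied and unit — conflict.
Either choice for v4 ends in contradiction.
Backtrack on v2: now try v2 = false.
(!v1) alone gives v1 = false.
(v4) alone gives v4 = true.
Now (!v4) is unsatisfied and unit — conflict.
Either choice for v2 ends in contradiction.

UNSATISFIABLE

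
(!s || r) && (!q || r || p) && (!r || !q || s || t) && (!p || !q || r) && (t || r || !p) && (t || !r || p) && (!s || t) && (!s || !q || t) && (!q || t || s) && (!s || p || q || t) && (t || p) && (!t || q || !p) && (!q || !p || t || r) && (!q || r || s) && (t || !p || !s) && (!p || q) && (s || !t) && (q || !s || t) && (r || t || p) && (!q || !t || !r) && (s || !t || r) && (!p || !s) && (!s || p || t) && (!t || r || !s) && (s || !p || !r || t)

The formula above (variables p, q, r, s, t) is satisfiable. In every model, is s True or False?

Suppose s = false.
From the singleton clause (!t), t = false.
From the singleton clause (!q), q = false.
From the singleton clause (p), p = true.
That conflicts with the unit clause (!p).
So every satisfying assignment has s = True.

True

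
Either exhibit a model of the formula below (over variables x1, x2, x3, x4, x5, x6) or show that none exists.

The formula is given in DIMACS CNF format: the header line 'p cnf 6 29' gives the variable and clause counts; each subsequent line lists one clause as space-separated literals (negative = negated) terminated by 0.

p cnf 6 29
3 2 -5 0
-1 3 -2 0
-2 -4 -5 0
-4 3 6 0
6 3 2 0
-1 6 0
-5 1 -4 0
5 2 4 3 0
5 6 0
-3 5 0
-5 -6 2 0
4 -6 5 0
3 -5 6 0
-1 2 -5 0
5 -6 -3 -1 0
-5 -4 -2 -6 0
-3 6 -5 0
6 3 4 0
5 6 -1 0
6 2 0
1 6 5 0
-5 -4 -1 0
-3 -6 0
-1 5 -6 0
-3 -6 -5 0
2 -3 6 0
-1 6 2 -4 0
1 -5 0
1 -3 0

Try x1 = False.
From the singleton clause (¬x5), x5 = False.
From the singleton clause (x6), x6 = True.
From the singleton clause (¬x3), x3 = False.
From the singleton clause (x4), x4 = True.
All clauses hold; x2 can take either value.

x1=False, x2=True, x3=False, x4=True, x5=False, x6=True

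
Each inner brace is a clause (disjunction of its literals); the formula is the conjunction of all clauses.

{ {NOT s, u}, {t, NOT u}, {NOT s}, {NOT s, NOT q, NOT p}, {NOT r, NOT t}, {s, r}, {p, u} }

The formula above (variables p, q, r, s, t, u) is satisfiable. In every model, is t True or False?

Suppose t = true.
The clause (NOT s) is unit, so s = false.
The clause (NOT r) is unit, so r = false.
Now (r) is unsatisfied and unit — conflict.
So every satisfying assignment has t = False.

False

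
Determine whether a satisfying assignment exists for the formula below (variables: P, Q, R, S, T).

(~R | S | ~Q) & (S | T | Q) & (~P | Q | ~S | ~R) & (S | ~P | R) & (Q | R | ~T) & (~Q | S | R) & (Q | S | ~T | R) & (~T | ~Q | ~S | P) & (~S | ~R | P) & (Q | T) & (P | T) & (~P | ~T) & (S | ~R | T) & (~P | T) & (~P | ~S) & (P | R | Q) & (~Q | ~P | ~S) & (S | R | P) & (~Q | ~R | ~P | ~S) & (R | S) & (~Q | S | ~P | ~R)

Yes, satisfiable

Try Q = 0.
The clause (T) is unit, so T = 1.
The clause (R) is unit, so R = 1.
The clause (~P) is unit, so P = 0.
The clause (~S) is unit, so S = 0.
This assignment satisfies each clause.
A satisfying assignment: P ↦ 0; Q ↦ 0; R ↦ 1; S ↦ 0; T ↦ 1.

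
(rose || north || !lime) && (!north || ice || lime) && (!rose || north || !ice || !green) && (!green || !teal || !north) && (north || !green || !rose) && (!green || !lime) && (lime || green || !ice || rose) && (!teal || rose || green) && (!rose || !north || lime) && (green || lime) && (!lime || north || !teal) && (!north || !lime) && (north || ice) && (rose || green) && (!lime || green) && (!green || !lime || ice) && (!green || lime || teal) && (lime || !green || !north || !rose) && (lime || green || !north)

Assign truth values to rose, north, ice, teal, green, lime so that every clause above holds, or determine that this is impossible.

rose: false; north: false; ice: true; teal: true; green: true; lime: false

Case green = true:
From the singleton clause (!lime), lime = false.
From the singleton clause (teal), teal = true.
From the singleton clause (!north), north = false.
From the singleton clause (!rose), rose = false.
From the singleton clause (ice), ice = true.
This assignment satisfies each clause.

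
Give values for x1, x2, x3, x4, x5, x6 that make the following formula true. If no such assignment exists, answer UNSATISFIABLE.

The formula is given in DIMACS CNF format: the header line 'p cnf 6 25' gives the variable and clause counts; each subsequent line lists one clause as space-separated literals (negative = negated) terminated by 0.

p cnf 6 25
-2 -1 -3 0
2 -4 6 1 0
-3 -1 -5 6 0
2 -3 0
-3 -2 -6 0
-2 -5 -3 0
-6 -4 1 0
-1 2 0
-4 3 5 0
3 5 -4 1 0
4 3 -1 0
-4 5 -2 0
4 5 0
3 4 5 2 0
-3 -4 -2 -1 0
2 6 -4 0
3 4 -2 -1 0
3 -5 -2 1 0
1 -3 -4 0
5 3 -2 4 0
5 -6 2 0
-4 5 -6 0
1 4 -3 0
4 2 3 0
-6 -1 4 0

Branch on x2: set x2 = True.
Branch on x1: set x1 = True.
(¬x3) alone gives x3 = False.
(x4) alone gives x4 = True.
(x5) alone gives x5 = True.
All clauses hold; x6 can take either value.

x1 ↦ True; x2 ↦ True; x3 ↦ False; x4 ↦ True; x5 ↦ True; x6 ↦ False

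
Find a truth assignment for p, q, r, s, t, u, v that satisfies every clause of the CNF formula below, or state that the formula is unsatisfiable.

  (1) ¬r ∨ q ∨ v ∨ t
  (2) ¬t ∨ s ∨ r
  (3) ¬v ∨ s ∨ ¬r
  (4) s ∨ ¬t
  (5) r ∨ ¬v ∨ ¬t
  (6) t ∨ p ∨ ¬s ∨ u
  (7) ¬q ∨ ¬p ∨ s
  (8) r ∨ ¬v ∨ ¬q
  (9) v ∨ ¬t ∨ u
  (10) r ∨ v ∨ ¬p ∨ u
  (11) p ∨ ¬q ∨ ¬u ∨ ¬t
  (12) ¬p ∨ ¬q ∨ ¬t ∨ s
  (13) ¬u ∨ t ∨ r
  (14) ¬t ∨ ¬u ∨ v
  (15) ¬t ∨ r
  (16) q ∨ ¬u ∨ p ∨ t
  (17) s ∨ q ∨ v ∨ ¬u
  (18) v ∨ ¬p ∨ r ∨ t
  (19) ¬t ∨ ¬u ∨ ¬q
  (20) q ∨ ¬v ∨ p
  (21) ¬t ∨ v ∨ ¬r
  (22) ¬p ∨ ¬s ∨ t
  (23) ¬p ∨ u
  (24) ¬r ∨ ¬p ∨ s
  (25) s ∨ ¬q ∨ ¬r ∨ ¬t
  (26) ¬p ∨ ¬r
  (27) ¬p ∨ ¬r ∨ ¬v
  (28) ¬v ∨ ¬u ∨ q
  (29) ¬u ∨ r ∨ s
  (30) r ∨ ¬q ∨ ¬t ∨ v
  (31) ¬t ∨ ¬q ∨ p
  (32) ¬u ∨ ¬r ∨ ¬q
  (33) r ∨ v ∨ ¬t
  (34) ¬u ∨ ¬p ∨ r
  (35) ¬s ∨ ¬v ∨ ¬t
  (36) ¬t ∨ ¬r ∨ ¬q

p: False,  q: True,  r: False,  s: False,  t: False,  u: False,  v: False

Try s = False.
From the singleton clause (¬t), t = False.
Try v = False.
Try r = False.
From the singleton clause (¬u), u = False.
From the singleton clause (¬p), p = False.
No clause remains; q is free.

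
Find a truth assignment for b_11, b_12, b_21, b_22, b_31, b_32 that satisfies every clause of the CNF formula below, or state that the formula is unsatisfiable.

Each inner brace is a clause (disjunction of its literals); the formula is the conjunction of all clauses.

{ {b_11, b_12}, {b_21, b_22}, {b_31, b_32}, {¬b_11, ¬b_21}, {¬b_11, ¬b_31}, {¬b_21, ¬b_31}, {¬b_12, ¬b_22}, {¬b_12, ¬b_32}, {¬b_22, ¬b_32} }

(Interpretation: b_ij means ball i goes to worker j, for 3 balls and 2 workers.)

UNSATISFIABLE

Branch on b_11: set b_11 = True.
Unit clause (¬b_21) forces b_21 = False.
Unit clause (b_22) forces b_22 = True.
Unit clause (¬b_31) forces b_31 = False.
Unit clause (b_32) forces b_32 = True.
That conflicts with the unit clause (¬b_32).
Undo b_11 and try b_11 = False.
Unit clause (b_12) forces b_12 = True.
Unit clause (¬b_22) forces b_22 = False.
Unit clause (b_21) forces b_21 = True.
Unit clause (¬b_31) forces b_31 = False.
Unit clause (b_32) forces b_32 = True.
That conflicts with the unit clause (¬b_32).
Both values of b_11 lead to a conflict.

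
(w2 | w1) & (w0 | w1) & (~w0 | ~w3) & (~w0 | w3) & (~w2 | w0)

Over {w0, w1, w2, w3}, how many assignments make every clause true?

2

There are 2^4 = 16 truth assignments over (w0, w1, w2, w3).
Check each against the 5 clauses (columns in the order w0, w1, w2, w3):
  F F F F  ✗ fails (w2 | w1)
  F F F T  ✗ fails (w2 | w1)
  F F T F  ✗ fails (w0 | w1)
  F F T T  ✗ fails (w0 | w1)
  F T F F  ✓ satisfies all
  F T F T  ✓ satisfies all
  F T T F  ✗ fails (~w2 | w0)
  F T T T  ✗ fails (~w2 | w0)
  T F F F  ✗ fails (w2 | w1)
  T F F T  ✗ fails (w2 | w1)
  T F T F  ✗ fails (~w0 | w3)
  T F T T  ✗ fails (~w0 | ~w3)
  T T F F  ✗ fails (~w0 | w3)
  T T F T  ✗ fails (~w0 | ~w3)
  T T T F  ✗ fails (~w0 | w3)
  T T T T  ✗ fails (~w0 | ~w3)
2 of the 16 rows are models.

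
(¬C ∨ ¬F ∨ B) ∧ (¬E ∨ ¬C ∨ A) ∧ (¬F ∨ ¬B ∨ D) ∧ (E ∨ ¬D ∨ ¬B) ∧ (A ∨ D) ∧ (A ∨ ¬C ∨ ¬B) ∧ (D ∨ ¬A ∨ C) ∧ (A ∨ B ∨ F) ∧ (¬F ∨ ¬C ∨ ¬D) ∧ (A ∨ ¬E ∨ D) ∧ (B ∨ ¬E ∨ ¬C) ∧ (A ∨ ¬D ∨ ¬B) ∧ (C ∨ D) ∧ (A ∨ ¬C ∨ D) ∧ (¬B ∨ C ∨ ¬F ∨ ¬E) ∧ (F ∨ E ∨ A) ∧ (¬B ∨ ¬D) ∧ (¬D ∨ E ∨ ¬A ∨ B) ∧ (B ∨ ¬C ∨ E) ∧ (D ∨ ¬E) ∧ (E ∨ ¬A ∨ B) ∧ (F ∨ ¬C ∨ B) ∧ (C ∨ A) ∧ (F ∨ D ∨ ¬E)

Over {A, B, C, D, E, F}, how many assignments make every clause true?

There are 2^6 = 64 truth assignments over (A, B, C, D, E, F).
Split on D. With D = True, the clauses containing D are satisfied and ¬D drops from the rest; 2 of the 2^5 = 32 assignments to the other variables satisfy what remains.
With D = False, by the same count on the reduced clause set, 1 assignment works.
Total: 2 + 1 = 3.

3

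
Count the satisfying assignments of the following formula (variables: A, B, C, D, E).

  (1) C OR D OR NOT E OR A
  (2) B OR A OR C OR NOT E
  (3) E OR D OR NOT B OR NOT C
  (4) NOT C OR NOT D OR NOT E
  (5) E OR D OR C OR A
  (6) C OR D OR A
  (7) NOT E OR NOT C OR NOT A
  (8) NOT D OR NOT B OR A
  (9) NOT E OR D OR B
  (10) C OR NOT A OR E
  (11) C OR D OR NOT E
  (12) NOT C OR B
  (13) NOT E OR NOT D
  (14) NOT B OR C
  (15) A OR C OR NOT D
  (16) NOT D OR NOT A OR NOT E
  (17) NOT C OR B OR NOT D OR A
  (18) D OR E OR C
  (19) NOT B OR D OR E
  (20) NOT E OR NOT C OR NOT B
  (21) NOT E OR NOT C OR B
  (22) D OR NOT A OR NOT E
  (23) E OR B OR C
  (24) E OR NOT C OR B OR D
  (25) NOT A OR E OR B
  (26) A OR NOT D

There are 2^5 = 32 truth assignments over (A, B, C, D, E).
Split on A. With A = true, the clauses containing A are satisfied and NOT A drops from the rest; 1 of the 2^4 = 16 assignments to the other variables satisfy what remains.
With A = false, by the same count on the reduced clause set, 0 assignments work.
(One model: A=T, B=T, C=T, D=T, E=F.)
Total: 1 + 0 = 1.

1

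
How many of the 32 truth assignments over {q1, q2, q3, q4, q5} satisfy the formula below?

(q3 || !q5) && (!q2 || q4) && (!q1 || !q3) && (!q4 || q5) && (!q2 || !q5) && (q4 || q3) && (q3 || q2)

There are 2^5 = 32 truth assignments over (q1, q2, q3, q4, q5).
Split on q5. With q5 = true, the clauses containing q5 are satisfied and !q5 drops from the rest; 2 of the 2^4 = 16 assignments to the other variables satisfy what remains.
With q5 = false, by the same count on the reduced clause set, 1 assignment works.
(One model: q1=F, q2=F, q3=T, q4=F, q5=F.)
Total: 2 + 1 = 3.

3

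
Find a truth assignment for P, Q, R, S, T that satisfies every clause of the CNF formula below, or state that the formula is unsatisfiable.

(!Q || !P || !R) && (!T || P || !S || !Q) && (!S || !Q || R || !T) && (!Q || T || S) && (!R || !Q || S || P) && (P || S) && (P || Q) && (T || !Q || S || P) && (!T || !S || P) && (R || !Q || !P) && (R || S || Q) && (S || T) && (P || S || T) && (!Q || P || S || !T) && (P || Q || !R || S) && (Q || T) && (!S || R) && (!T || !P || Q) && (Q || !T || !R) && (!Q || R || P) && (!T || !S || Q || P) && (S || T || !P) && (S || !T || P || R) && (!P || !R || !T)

P: false,  Q: true,  R: true,  S: true,  T: false

Case P = false:
From the singleton clause (S), S = true.
From the singleton clause (Q), Q = true.
From the singleton clause (!T), T = false.
From the singleton clause (R), R = true.
All clauses are satisfied.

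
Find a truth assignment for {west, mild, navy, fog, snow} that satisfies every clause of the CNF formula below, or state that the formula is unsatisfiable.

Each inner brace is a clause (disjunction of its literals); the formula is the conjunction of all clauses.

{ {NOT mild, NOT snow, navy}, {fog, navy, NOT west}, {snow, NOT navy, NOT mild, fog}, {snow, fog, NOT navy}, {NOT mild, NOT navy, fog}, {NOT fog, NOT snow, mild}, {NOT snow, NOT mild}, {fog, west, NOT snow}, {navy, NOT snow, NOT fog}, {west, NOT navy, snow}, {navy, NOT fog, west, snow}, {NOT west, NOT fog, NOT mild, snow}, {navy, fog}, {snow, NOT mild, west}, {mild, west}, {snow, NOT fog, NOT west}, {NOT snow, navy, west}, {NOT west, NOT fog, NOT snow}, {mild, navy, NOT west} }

Case snow = true:
Unit clause (NOT mild) forces mild = false.
Unit clause (NOT fog) forces fog = false.
Unit clause (west) forces west = true.
Unit clause (navy) forces navy = true.
Every clause now holds.

west: true; mild: false; navy: true; fog: false; snow: true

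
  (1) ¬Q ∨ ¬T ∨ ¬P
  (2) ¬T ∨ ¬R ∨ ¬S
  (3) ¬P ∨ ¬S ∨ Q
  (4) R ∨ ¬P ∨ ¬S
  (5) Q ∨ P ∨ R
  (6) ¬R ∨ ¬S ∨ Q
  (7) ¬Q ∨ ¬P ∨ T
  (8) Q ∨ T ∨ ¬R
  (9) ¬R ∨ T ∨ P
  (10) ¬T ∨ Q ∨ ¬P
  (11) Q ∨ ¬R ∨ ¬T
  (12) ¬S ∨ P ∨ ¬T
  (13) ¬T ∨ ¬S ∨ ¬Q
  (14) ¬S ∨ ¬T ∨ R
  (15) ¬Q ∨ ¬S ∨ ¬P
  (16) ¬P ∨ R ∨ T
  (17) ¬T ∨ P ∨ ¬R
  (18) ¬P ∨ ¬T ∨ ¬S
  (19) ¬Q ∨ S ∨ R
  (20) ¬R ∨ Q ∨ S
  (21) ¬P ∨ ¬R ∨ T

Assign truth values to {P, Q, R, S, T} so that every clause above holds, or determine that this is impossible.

Try Q = True.
Try T = False.
The clause (¬P) is unit, so P = False.
The clause (¬R) is unit, so R = False.
The clause (S) is unit, so S = True.
Every clause now holds.

P: False, Q: True, R: False, S: True, T: False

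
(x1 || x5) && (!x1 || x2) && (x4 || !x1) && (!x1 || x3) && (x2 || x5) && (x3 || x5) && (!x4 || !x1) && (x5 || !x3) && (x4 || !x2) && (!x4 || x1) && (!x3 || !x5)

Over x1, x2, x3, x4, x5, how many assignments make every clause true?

There are 2^5 = 32 truth assignments over (x1, x2, x3, x4, x5).
Split on x3. With x3 = true, the clauses containing x3 are satisfied and !x3 drops from the rest; 0 of the 2^4 = 16 assignments to the other variables satisfy what remains.
With x3 = false, by the same count on the reduced clause set, 1 assignment works.
Total: 0 + 1 = 1.

1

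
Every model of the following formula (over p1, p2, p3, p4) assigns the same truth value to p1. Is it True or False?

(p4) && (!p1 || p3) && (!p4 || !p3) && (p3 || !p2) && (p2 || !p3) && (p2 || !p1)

Suppose p1 = true.
Unit clause (p4) forces p4 = true.
Unit clause (p3) forces p3 = true.
Now (!p3) is unsatisfied and unit — conflict.
So every satisfying assignment has p1 = False.

False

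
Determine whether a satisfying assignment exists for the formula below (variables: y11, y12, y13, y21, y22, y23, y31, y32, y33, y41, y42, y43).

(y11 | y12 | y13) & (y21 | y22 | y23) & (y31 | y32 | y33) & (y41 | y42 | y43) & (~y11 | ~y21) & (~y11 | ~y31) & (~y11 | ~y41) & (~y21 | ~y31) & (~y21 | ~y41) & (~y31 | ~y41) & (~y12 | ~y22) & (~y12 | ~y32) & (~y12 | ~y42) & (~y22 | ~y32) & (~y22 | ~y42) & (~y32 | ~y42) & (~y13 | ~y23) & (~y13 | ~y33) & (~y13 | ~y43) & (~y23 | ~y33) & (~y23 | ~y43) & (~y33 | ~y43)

Suppose y11 = 0.
Suppose y12 = 1.
From the singleton clause (~y22), y22 = 0.
From the singleton clause (~y32), y32 = 0.
From the singleton clause (~y42), y42 = 0.
Suppose y21 = 1.
From the singleton clause (~y31), y31 = 0.
From the singleton clause (y33), y33 = 1.
From the singleton clause (~y41), y41 = 0.
From the singleton clause (y43), y43 = 1.
Now (~y43) is unsatisfied and unit — conflict.
That branch fails; take y21 = 0 instead.
From the singleton clause (y23), y23 = 1.
From the singleton clause (~y13), y13 = 0.
From the singleton clause (~y33), y33 = 0.
From the singleton clause (y31), y31 = 1.
From the singleton clause (~y41), y41 = 0.
From the singleton clause (y43), y43 = 1.
Now (~y43) is unsatisfied and unit — conflict.
Neither y21 = 1 nor y21 = 0 works.
That branch fails; take y12 = 0 instead.
From the singleton clause (y13), y13 = 1.
From the singleton clause (~y23), y23 = 0.
From the singleton clause (~y33), y33 = 0.
From the singleton clause (~y43), y43 = 0.
Suppose y21 = 1.
From the singleton clause (~y31), y31 = 0.
From the singleton clause (y32), y32 = 1.
From the singleton clause (~y41), y41 = 0.
From the singleton clause (y42), y42 = 1.
Now (~y42) is unsatisfied and unit — conflict.
That branch fails; take y21 = 0 instead.
From the singleton clause (y22), y22 = 1.
From the singleton clause (~y32), y32 = 0.
From the singleton clause (y31), y31 = 1.
From the singleton clause (~y41), y41 = 0.
From the singleton clause (y42), y42 = 1.
Now (~y42) is unsatisfied and unit — conflict.
Neither y21 = 1 nor y21 = 0 works.
Neither y12 = 1 nor y12 = 0 works.
That branch fails; take y11 = 1 instead.
From the singleton clause (~y21), y21 = 0.
From the singleton clause (~y31), y31 = 0.
From the singleton clause (~y41), y41 = 0.
Suppose y22 = 1.
From the singleton clause (~y12), y12 = 0.
From the singleton clause (~y32), y32 = 0.
From the singleton clause (y33), y33 = 1.
From the singleton clause (~y42), y42 = 0.
From the singleton clause (y43), y43 = 1.
Now (~y43) is unsatisfied and unit — conflict.
That branch fails; take y22 = 0 instead.
From the singleton clause (y23), y23 = 1.
From the singleton clause (~y13), y13 = 0.
From the singleton clause (~y33), y33 = 0.
From the singleton clause (y32), y32 = 1.
From the singleton clause (~y12), y12 = 0.
From the singleton clause (~y42), y42 = 0.
From the singleton clause (y43), y43 = 1.
Now (~y43) is unsatisfied and unit — conflict.
Neither y22 = 1 nor y22 = 0 works.
Neither y11 = 1 nor y11 = 0 works.
No assignment satisfies every clause.

No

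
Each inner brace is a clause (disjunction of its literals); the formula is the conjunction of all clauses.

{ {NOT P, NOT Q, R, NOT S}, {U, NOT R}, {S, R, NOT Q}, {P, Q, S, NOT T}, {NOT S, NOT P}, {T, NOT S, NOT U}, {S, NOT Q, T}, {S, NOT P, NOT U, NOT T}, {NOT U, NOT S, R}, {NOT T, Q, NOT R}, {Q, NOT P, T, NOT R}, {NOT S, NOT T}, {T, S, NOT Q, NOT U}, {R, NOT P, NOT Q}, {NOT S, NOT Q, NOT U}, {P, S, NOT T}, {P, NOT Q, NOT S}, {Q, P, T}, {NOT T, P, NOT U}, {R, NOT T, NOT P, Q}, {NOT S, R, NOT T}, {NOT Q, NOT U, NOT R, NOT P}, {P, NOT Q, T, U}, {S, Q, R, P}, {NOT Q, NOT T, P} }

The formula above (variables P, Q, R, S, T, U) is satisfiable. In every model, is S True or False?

Suppose S = true.
From the singleton clause (NOT P), P = false.
From the singleton clause (NOT T), T = false.
From the singleton clause (NOT U), U = false.
From the singleton clause (NOT R), R = false.
From the singleton clause (NOT Q), Q = false.
Now (Q) is unsatisfied and unit — conflict.
So every satisfying assignment has S = False.

False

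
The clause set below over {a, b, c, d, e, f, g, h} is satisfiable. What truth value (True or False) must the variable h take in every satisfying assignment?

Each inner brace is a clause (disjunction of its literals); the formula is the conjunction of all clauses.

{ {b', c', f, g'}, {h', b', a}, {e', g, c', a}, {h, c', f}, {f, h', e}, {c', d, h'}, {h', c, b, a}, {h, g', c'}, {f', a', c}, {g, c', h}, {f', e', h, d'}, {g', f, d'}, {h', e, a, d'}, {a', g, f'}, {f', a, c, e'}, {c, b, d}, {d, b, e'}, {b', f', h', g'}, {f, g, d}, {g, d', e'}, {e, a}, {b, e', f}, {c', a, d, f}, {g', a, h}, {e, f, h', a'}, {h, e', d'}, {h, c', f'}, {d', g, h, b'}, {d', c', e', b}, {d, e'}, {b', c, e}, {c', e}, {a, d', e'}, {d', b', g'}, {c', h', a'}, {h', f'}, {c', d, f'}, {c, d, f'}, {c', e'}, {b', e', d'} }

False

Suppose h = 1.
(f') alone gives f = 0.
(e) alone gives e = 1.
(b) alone gives b = 1.
(a) alone gives a = 1.
(d) alone gives d = 1.
But (d') is also a unit clause — contradiction.
So every satisfying assignment has h = False.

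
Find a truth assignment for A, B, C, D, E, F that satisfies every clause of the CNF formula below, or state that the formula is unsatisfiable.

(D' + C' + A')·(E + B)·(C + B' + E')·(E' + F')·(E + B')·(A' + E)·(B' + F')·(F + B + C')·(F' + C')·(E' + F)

Branch on E: set E = 1.
From the singleton clause (F'), F = 0.
That conflicts with the unit clause (F).
That branch fails; take E = 0 instead.
From the singleton clause (B), B = 1.
That conflicts with the unit clause (B').
Neither E = 1 nor E = 0 works.

UNSATISFIABLE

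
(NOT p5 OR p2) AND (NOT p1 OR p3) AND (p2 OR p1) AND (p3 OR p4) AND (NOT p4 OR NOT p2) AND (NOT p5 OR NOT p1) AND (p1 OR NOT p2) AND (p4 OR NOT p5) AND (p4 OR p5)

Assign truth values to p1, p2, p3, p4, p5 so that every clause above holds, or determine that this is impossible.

p1=true, p2=false, p3=true, p4=true, p5=false

Suppose p5 = false.
From the singleton clause (p4), p4 = true.
From the singleton clause (NOT p2), p2 = false.
From the singleton clause (p1), p1 = true.
From the singleton clause (p3), p3 = true.
Every clause now holds.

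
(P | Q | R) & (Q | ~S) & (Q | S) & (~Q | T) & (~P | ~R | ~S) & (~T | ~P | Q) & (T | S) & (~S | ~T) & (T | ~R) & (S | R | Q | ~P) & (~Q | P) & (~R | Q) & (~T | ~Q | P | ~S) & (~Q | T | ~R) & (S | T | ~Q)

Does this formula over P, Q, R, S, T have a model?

Yes, satisfiable

Try Q = 1.
From the singleton clause (T), T = 1.
From the singleton clause (~S), S = 0.
From the singleton clause (P), P = 1.
All clauses hold; R can take either value.
A satisfying assignment: P: 1, Q: 1, R: 0, S: 0, T: 1.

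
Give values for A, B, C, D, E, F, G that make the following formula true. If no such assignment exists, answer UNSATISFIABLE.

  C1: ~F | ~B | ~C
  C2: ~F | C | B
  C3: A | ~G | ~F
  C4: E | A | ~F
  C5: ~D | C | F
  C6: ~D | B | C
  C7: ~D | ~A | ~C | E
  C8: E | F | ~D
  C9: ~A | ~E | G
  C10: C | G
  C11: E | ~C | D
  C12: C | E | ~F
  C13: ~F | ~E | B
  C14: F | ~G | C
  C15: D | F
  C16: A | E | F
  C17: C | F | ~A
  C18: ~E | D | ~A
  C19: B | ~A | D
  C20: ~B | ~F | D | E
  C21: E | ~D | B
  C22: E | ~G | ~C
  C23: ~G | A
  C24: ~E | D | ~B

Case C = 1:
Case F = 0:
(D) alone gives D = 1.
(E) alone gives E = 1.
Case A = 1:
(G) alone gives G = 1.
No clause remains; B is free.

A ↦ 1, B ↦ 0, C ↦ 1, D ↦ 1, E ↦ 1, F ↦ 0, G ↦ 1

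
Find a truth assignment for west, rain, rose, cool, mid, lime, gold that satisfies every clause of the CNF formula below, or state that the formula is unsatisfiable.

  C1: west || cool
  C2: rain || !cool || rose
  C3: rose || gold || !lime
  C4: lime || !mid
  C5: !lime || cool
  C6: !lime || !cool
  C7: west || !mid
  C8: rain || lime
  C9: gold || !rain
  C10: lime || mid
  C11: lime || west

Case west = true:
Case lime = true:
The clause (cool) is unit, so cool = true.
But (!cool) is also a unit clause — contradiction.
That branch fails; take lime = false instead.
The clause (!mid) is unit, so mid = false.
But (mid) is also a unit clause — contradiction.
Both values of lime lead to a conflict.
That branch fails; take west = false instead.
The clause (cool) is unit, so cool = true.
The clause (!lime) is unit, so lime = false.
But (lime) is also a unit clause — contradiction.
Both values of west lead to a conflict.

UNSATISFIABLE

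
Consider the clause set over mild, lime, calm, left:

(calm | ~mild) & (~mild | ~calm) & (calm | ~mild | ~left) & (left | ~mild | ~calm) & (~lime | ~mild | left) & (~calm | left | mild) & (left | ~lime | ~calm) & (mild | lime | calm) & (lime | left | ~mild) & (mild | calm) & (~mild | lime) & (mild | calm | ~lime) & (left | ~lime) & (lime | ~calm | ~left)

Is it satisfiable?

Try calm = 1.
The clause (~mild) is unit, so mild = 0.
The clause (left) is unit, so left = 1.
The clause (lime) is unit, so lime = 1.
All clauses are satisfied.
A satisfying assignment: mild: 0,  lime: 1,  calm: 1,  left: 1.

Yes, satisfiable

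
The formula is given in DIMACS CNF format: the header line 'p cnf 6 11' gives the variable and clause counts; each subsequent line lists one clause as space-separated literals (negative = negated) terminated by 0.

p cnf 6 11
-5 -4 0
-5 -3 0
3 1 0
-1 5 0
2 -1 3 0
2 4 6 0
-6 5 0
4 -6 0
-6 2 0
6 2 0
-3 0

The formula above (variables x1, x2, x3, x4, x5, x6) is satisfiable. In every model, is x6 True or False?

False

Suppose x6 = True.
From the singleton clause (x5), x5 = True.
From the singleton clause (¬x4), x4 = False.
Now (x4) is unsatisfied and unit — conflict.
So every satisfying assignment has x6 = False.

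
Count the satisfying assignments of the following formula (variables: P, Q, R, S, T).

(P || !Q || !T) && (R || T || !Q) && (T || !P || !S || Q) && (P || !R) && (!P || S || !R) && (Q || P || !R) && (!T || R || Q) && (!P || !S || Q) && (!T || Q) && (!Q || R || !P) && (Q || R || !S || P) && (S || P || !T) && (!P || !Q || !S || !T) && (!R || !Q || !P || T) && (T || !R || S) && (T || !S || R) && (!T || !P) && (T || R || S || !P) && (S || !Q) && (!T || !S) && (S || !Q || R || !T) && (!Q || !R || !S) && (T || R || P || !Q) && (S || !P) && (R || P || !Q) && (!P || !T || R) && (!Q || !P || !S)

There are 2^5 = 32 truth assignments over (P, Q, R, S, T).
Split on T. With T = true, the clauses containing T are satisfied and !T drops from the rest; 0 of the 2^4 = 16 assignments to the other variables satisfy what remains.
With T = false, by the same count on the reduced clause set, 1 assignment works.
Total: 0 + 1 = 1.

1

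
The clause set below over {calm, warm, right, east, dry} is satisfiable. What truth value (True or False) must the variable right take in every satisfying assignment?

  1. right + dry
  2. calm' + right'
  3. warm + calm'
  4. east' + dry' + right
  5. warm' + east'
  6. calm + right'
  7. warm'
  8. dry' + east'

False

Suppose right = 1.
The clause (calm') is unit, so calm = 0.
But (calm) is also a unit clause — contradiction.
So every satisfying assignment has right = False.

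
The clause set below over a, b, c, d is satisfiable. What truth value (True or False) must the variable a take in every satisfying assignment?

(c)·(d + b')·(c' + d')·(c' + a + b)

Suppose a = 0.
Unit clause (c) forces c = 1.
Unit clause (d') forces d = 0.
Unit clause (b') forces b = 0.
But (b) is also a unit clause — contradiction.
So every satisfying assignment has a = True.

True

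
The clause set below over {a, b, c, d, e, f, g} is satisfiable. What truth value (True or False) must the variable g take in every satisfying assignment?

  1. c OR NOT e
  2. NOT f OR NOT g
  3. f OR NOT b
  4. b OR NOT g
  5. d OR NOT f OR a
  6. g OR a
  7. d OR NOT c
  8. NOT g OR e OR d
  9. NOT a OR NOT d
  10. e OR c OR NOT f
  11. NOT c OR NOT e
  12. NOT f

Suppose g = true.
The clause (NOT f) is unit, so f = false.
The clause (NOT b) is unit, so b = false.
That conflicts with the unit clause (b).
So every satisfying assignment has g = False.

False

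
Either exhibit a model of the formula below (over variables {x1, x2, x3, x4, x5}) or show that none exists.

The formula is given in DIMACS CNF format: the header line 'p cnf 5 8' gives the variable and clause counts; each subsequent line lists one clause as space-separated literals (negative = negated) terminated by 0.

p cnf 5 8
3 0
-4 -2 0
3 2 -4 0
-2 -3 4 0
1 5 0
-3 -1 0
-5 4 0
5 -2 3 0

x1: False, x2: False, x3: True, x4: True, x5: True

Unit clause (x3) forces x3 = True.
Unit clause (¬x1) forces x1 = False.
Unit clause (x5) forces x5 = True.
Unit clause (x4) forces x4 = True.
Unit clause (¬x2) forces x2 = False.
This assignment satisfies each clause.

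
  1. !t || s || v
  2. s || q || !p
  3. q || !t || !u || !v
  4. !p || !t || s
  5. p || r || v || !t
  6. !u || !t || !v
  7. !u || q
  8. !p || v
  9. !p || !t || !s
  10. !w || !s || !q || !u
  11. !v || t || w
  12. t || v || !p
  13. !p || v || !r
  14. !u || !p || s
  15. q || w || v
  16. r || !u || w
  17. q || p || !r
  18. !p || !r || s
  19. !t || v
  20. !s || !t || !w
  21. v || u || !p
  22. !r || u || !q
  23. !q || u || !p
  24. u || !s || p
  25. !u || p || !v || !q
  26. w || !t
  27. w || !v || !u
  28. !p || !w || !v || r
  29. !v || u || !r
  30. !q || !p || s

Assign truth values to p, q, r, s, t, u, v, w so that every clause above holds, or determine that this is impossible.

Branch on u: set u = true.
(q) alone gives q = true.
Branch on t: set t = false.
Branch on p: set p = false.
(!v) alone gives v = false.
Branch on w: set w = true.
(!s) alone gives s = false.
All clauses hold; r can take either value.

p ↦ false; q ↦ true; r ↦ true; s ↦ false; t ↦ false; u ↦ true; v ↦ false; w ↦ true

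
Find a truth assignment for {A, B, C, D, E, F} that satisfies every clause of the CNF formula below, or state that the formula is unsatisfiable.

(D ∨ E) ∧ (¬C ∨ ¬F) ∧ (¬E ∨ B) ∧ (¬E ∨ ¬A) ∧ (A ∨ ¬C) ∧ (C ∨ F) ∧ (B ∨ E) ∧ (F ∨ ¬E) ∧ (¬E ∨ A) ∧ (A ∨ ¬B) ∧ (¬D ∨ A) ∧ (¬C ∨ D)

A=True, B=True, C=False, D=True, E=False, F=True

Suppose D = True.
The clause (A) is unit, so A = True.
The clause (¬E) is unit, so E = False.
The clause (B) is unit, so B = True.
Suppose C = False.
The clause (F) is unit, so F = True.
This assignment satisfies each clause.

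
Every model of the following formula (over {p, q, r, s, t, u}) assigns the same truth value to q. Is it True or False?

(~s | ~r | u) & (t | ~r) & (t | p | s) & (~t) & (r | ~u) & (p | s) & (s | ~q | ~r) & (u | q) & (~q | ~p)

True

Suppose q = 0.
From the singleton clause (~t), t = 0.
From the singleton clause (~r), r = 0.
From the singleton clause (~u), u = 0.
That conflicts with the unit clause (u).
So every satisfying assignment has q = True.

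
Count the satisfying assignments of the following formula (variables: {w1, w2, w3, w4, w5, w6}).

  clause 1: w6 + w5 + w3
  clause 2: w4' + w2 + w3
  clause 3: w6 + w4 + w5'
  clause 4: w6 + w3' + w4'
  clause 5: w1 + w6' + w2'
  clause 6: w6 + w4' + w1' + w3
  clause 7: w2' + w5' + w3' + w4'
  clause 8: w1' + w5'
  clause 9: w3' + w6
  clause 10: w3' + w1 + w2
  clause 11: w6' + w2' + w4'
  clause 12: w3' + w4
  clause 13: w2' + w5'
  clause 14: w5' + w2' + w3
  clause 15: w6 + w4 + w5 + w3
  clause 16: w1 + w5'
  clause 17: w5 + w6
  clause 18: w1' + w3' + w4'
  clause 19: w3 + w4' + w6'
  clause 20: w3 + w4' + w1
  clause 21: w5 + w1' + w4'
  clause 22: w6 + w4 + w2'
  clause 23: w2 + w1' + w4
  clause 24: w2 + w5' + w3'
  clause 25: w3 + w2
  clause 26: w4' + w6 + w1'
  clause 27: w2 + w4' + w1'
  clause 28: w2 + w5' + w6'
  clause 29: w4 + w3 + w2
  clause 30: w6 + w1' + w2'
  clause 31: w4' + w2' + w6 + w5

There are 2^6 = 64 truth assignments over (w1, w2, w3, w4, w5, w6).
Split on w3. With w3 = 1, the clauses containing w3 are satisfied and w3' drops from the rest; 0 of the 2^5 = 32 assignments to the other variables satisfy what remains.
With w3 = 0, by the same count on the reduced clause set, 1 assignment works.
(One model: w1=T, w2=T, w3=F, w4=F, w5=F, w6=T.)
Total: 0 + 1 = 1.

1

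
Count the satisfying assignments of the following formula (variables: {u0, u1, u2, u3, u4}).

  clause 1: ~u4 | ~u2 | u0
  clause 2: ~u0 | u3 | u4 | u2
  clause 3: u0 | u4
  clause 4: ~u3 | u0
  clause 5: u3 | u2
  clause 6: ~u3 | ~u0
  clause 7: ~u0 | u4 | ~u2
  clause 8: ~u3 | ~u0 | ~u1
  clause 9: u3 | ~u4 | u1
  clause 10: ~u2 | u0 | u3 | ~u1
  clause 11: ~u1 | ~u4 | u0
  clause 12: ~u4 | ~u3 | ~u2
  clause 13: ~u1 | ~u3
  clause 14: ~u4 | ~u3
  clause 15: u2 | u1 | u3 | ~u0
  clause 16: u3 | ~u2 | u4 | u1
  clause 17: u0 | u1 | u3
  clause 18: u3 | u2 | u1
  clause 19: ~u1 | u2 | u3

There are 2^5 = 32 truth assignments over (u0, u1, u2, u3, u4).
Split on u0. With u0 = 1, the clauses containing u0 are satisfied and ~u0 drops from the rest; 1 of the 2^4 = 16 assignments to the other variables satisfy what remains.
With u0 = 0, by the same count on the reduced clause set, 0 assignments work.
Total: 1 + 0 = 1.

1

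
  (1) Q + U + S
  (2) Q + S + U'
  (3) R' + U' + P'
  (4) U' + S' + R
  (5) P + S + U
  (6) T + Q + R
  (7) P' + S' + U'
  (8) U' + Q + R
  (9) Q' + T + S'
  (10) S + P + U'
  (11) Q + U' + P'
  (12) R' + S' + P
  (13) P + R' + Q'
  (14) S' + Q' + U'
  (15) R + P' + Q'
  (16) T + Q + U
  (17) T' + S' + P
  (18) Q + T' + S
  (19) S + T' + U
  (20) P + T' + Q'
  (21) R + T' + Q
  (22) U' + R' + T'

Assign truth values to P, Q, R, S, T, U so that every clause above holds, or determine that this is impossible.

P=1,  Q=1,  R=1,  S=0,  T=0,  U=0

Case Q = 1:
Case T = 0:
(S') alone gives S = 0.
Case P = 1:
(R) alone gives R = 1.
(U') alone gives U = 0.
This assignment satisfies each clause.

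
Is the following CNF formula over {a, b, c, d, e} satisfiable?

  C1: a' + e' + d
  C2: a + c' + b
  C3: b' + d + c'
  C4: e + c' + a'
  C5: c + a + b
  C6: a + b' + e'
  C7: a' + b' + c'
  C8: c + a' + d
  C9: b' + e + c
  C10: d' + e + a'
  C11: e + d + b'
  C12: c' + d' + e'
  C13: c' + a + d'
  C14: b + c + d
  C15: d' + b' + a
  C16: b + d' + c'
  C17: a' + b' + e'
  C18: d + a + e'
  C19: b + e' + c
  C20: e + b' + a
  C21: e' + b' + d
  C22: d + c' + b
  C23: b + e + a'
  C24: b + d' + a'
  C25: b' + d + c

Try a = 0.
Try c = 0.
The clause (b) is unit, so b = 1.
The clause (e') is unit, so e = 0.
Now (e) is unsatisfied and unit — conflict.
That branch fails; take c = 1 instead.
The clause (b) is unit, so b = 1.
The clause (d) is unit, so d = 1.
Now (d') is unsatisfied and unit — conflict.
Either choice for c ends in contradiction.
That branch fails; take a = 1 instead.
Try e = 0.
The clause (c') is unit, so c = 0.
The clause (d) is unit, so d = 1.
Now (d') is unsatisfied and unit — conflict.
That branch fails; take e = 1 instead.
The clause (d) is unit, so d = 1.
The clause (c') is unit, so c = 0.
The clause (b') is unit, so b = 0.
Now (b) is unsatisfied and unit — conflict.
Either choice for e ends in contradiction.
Either choice for a ends in contradiction.
No assignment satisfies every clause.

Unsatisfiable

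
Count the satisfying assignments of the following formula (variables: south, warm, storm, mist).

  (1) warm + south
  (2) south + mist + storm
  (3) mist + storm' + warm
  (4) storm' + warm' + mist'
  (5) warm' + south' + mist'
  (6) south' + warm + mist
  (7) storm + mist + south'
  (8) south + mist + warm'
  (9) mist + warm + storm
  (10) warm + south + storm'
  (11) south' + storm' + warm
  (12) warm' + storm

2

There are 2^4 = 16 truth assignments over (south, warm, storm, mist).
Check each against the 12 clauses (columns in the order south, warm, storm, mist):
  F F F F  ✗ fails (warm + south)
  F F F T  ✗ fails (warm + south)
  F F T F  ✗ fails (warm + south)
  F F T T  ✗ fails (warm + south)
  F T F F  ✗ fails (south + mist + storm)
  F T F T  ✗ fails (warm' + storm)
  F T T F  ✗ fails (south + mist + warm')
  F T T T  ✗ fails (storm' + warm' + mist')
  T F F F  ✗ fails (south' + warm + mist)
  T F F T  ✓ satisfies all
  T F T F  ✗ fails (mist + storm' + warm)
  T F T T  ✗ fails (south' + storm' + warm)
  T T F F  ✗ fails (storm + mist + south')
  T T F T  ✗ fails (warm' + south' + mist')
  T T T F  ✓ satisfies all
  T T T T  ✗ fails (storm' + warm' + mist')
2 of the 16 rows are models.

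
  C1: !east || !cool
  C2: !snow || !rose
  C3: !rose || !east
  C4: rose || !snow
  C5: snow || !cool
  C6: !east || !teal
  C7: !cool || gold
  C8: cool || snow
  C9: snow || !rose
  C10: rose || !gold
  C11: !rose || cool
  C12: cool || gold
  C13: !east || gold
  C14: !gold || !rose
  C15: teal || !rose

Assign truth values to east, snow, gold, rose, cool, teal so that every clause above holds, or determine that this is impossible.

Suppose east = false.
Suppose snow = false.
The clause (!cool) is unit, so cool = false.
But (cool) is also a unit clause — contradiction.
Backtrack on snow: now try snow = true.
The clause (!rose) is unit, so rose = false.
But (rose) is also a unit clause — contradiction.
Neither snow = true nor snow = false works.
Backtrack on east: now try east = true.
The clause (!cool) is unit, so cool = false.
The clause (!rose) is unit, so rose = false.
The clause (!snow) is unit, so snow = false.
But (snow) is also a unit clause — contradiction.
Neither east = true nor east = false works.

UNSATISFIABLE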